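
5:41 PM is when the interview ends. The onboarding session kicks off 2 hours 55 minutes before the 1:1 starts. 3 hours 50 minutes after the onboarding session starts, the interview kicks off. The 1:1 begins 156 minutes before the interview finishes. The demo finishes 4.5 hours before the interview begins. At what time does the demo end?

11:30 AM

The 1:1 starts at 5:41 PM − 156 min = 3:05 PM.
The onboarding session starts at 3:05 PM − 175 min = 12:10 PM.
The interview starts at 12:10 PM + 230 min = 4:00 PM.
The demo ends at 4:00 PM − 270 min = 11:30 AM.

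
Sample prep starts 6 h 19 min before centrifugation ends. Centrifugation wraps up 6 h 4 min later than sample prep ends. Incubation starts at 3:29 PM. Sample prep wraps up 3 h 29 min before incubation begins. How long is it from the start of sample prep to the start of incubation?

Sample prep ends at 3:29 PM − 209 min = 12:00 PM.
Centrifugation ends at 12:00 PM + 364 min = 6:04 PM.
Sample prep starts at 6:04 PM − 379 min = 11:45 AM.
From 11:45 AM to 3:29 PM is 3 h 44 min.

3 h 44 min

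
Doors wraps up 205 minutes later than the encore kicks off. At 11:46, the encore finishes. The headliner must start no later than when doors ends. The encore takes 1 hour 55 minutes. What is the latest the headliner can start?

13:16

The encore starts at 11:46 − 115 min = 09:51.
Doors ends at 09:51 + 205 min = 13:16.
The headliner is bounded by doors, so the latest it can start is 13:16.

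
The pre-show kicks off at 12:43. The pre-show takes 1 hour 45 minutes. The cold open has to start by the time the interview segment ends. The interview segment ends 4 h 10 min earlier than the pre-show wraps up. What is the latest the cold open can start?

The pre-show ends at 12:43 + 105 min = 14:28.
The interview segment ends at 14:28 − 250 min = 10:18.
The cold open is bounded by the interview segment, so the latest it can start is 10:18.

10:18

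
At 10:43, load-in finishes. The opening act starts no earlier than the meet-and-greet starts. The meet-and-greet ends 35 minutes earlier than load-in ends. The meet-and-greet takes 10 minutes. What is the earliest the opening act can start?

09:58

The meet-and-greet ends at 10:43 − 35 min = 10:08.
The meet-and-greet starts at 10:08 − 10 min = 09:58.
The opening act is bounded by the meet-and-greet, so the earliest it can start is 09:58.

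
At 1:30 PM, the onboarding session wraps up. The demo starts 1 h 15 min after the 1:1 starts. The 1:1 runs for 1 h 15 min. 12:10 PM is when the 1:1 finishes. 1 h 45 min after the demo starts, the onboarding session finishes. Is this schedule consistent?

The 1:1 starts at 12:10 PM − 75 min = 10:55 AM.
The demo starts at 10:55 AM + 75 min = 12:10 PM.
The onboarding session ends at 12:10 PM + 105 min = 1:55 PM.
But the onboarding session is also said to end at 1:30 PM — a 25-minute conflict.

No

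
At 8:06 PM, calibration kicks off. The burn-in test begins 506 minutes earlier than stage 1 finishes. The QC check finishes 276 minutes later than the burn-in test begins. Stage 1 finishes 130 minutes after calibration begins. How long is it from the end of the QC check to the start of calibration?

100 minutes

Stage 1 ends at 8:06 PM + 130 min = 10:16 PM.
The burn-in test starts at 10:16 PM − 506 min = 1:50 PM.
The QC check ends at 1:50 PM + 276 min = 6:26 PM.
From 6:26 PM to 8:06 PM is 100 minutes.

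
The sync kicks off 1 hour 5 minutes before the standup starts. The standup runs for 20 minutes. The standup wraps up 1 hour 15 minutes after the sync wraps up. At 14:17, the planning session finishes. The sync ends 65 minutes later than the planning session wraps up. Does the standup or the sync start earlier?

the sync

The sync ends at 14:17 + 65 min = 15:22.
The standup ends at 15:22 + 75 min = 16:37.
The standup starts at 16:37 − 20 min = 16:17.
The sync starts at 16:17 − 65 min = 15:12.
The standup starts at 16:17 and the sync starts at 15:12, so the sync is first.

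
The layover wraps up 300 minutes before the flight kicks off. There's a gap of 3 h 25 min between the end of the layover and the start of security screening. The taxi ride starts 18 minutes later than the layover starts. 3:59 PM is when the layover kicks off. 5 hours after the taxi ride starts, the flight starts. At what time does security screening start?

The taxi ride starts at 3:59 PM + 18 min = 4:17 PM.
The flight starts at 4:17 PM + 300 min = 9:17 PM.
The layover ends at 9:17 PM − 300 min = 4:17 PM.
Security screening starts at 4:17 PM + 205 min = 7:42 PM.

7:42 PM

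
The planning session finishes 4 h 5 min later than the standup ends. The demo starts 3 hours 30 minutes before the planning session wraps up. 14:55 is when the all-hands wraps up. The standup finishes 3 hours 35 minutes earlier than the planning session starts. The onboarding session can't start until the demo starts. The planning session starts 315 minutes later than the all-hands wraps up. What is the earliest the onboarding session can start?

17:10

The planning session starts at 14:55 + 315 min = 20:10.
The standup ends at 20:10 − 215 min = 16:35.
The planning session ends at 16:35 + 245 min = 20:40.
The demo starts at 20:40 − 210 min = 17:10.
The onboarding session is bounded by the demo, so the earliest it can start is 17:10.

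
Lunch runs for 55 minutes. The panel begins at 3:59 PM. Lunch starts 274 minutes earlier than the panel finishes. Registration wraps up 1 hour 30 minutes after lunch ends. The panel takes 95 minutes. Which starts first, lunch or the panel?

lunch

The panel ends at 3:59 PM + 95 min = 5:34 PM.
Lunch starts at 5:34 PM − 274 min = 1:00 PM.
Lunch starts at 1:00 PM and the panel starts at 3:59 PM, so lunch is first.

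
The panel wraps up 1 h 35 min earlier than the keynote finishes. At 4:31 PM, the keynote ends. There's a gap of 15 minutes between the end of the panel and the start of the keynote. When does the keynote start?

The panel ends at 4:31 PM − 95 min = 2:56 PM.
The keynote starts at 2:56 PM + 15 min = 3:11 PM.

3:11 PM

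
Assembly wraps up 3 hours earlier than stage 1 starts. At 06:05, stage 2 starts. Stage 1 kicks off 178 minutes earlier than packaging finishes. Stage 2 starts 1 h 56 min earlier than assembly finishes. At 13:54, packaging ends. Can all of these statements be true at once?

No

Stage 1 starts at 13:54 − 178 min = 10:56.
Assembly ends at 10:56 − 180 min = 07:56.
Stage 2 starts at 07:56 − 116 min = 06:00.
But stage 2 is also said to start at 06:05 — a 5-minute conflict.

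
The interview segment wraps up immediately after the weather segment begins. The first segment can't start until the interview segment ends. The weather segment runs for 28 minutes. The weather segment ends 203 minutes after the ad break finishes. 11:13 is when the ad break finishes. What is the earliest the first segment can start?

The weather segment ends at 11:13 + 203 min = 14:36.
The weather segment starts at 14:36 − 28 min = 14:08.
So the interview segment ends at 14:08.
The first segment is bounded by the interview segment, so the earliest it can start is 14:08.

14:08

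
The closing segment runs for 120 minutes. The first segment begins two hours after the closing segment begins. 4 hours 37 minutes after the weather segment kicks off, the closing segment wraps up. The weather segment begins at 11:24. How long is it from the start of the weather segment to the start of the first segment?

The closing segment ends at 11:24 + 277 min = 16:01.
The closing segment starts at 16:01 − 120 min = 14:01.
The first segment starts at 14:01 + 120 min = 16:01.
From 11:24 to 16:01 is 4 h 37 min.

4 h 37 min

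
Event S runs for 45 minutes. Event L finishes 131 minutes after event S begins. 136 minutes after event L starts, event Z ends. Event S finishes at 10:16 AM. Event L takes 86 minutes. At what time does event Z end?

12:32 PM

Event S starts at 10:16 AM − 45 min = 9:31 AM.
Event L ends at 9:31 AM + 131 min = 11:42 AM.
Event L starts at 11:42 AM − 86 min = 10:16 AM.
Event Z ends at 10:16 AM + 136 min = 12:32 PM.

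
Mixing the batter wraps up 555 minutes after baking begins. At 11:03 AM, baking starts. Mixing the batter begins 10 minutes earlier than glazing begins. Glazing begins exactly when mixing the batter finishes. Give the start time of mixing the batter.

8:08 PM

Mixing the batter ends at 11:03 AM + 555 min = 8:18 PM.
So glazing starts at 8:18 PM.
Mixing the batter starts at 8:18 PM − 10 min = 8:08 PM.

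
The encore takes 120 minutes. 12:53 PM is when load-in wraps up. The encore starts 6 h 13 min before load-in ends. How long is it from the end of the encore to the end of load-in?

4 h 13 min

The encore starts at 12:53 PM − 373 min = 6:40 AM.
The encore ends at 6:40 AM + 120 min = 8:40 AM.
From 8:40 AM to 12:53 PM is 4 h 13 min.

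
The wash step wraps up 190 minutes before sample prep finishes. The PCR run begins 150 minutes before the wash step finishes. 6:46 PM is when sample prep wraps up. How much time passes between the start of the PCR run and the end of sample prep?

The wash step ends at 6:46 PM − 190 min = 3:36 PM.
The PCR run starts at 3:36 PM − 150 min = 1:06 PM.
From 1:06 PM to 6:46 PM is 5 h 40 min.

5 h 40 min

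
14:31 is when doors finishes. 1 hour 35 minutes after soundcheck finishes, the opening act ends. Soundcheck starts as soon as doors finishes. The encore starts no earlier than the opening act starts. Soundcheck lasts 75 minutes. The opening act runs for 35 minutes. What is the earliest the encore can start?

16:46

Soundcheck starts at 14:31.
Soundcheck ends at 14:31 + 75 min = 15:46.
The opening act ends at 15:46 + 95 min = 17:21.
The opening act starts at 17:21 − 35 min = 16:46.
The encore is bounded by the opening act, so the earliest it can start is 16:46.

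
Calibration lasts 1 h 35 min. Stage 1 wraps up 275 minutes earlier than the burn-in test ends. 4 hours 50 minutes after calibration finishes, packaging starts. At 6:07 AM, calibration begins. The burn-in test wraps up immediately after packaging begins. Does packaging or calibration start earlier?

calibration

Calibration ends at 6:07 AM + 95 min = 7:42 AM.
Packaging starts at 7:42 AM + 290 min = 12:32 PM.
Packaging starts at 12:32 PM and calibration starts at 6:07 AM, so calibration is first.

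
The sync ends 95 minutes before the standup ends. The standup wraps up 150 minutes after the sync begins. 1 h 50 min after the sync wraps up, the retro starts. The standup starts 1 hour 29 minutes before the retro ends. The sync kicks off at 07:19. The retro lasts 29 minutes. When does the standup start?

The standup ends at 07:19 + 150 min = 09:49.
The sync ends at 09:49 − 95 min = 08:14.
The retro starts at 08:14 + 110 min = 10:04.
The retro ends at 10:04 + 29 min = 10:33.
The standup starts at 10:33 − 89 min = 09:04.

09:04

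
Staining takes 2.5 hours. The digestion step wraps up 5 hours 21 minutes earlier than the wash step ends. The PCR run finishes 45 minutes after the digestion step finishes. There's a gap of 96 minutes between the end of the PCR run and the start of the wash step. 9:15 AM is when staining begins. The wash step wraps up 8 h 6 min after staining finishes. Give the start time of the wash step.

Staining ends at 9:15 AM + 150 min = 11:45 AM.
The wash step ends at 11:45 AM + 486 min = 7:51 PM.
The digestion step ends at 7:51 PM − 321 min = 2:30 PM.
The PCR run ends at 2:30 PM + 45 min = 3:15 PM.
The wash step starts at 3:15 PM + 96 min = 4:51 PM.

4:51 PM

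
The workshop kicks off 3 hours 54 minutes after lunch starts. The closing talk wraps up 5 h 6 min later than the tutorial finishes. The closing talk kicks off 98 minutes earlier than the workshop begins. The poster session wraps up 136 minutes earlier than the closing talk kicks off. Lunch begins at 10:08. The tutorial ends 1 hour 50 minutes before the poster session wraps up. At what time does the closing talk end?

The workshop starts at 10:08 + 234 min = 14:02.
The closing talk starts at 14:02 − 98 min = 12:24.
The poster session ends at 12:24 − 136 min = 10:08.
The tutorial ends at 10:08 − 110 min = 08:18.
The closing talk ends at 08:18 + 306 min = 13:24.

13:24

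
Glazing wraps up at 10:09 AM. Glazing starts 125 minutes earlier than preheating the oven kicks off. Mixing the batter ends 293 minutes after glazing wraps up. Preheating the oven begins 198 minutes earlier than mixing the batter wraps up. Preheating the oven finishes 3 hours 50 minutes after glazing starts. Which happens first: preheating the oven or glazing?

Mixing the batter ends at 10:09 AM + 293 min = 3:02 PM.
Preheating the oven starts at 3:02 PM − 198 min = 11:44 AM.
Glazing starts at 11:44 AM − 125 min = 9:39 AM.
Preheating the oven starts at 11:44 AM and glazing starts at 9:39 AM, so glazing is first.

glazing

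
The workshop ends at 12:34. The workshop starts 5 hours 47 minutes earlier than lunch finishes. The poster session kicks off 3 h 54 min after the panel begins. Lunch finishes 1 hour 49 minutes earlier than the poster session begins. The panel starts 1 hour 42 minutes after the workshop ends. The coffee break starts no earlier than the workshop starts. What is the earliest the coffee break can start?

The panel starts at 12:34 + 102 min = 14:16.
The poster session starts at 14:16 + 234 min = 18:10.
Lunch ends at 18:10 − 109 min = 16:21.
The workshop starts at 16:21 − 347 min = 10:34.
The coffee break is bounded by the workshop, so the earliest it can start is 10:34.

10:34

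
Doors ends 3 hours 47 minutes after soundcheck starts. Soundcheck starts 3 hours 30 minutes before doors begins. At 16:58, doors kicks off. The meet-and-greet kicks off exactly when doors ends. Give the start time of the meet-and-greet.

17:15

Soundcheck starts at 16:58 − 210 min = 13:28.
Doors ends at 13:28 + 227 min = 17:15.
So the meet-and-greet starts at 17:15.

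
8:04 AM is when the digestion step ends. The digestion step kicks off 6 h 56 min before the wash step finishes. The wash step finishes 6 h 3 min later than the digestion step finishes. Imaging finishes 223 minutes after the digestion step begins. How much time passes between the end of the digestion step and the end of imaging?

The wash step ends at 8:04 AM + 363 min = 2:07 PM.
The digestion step starts at 2:07 PM − 416 min = 7:11 AM.
Imaging ends at 7:11 AM + 223 min = 10:54 AM.
From 8:04 AM to 10:54 AM is 2 hours 50 minutes.

2 hours 50 minutes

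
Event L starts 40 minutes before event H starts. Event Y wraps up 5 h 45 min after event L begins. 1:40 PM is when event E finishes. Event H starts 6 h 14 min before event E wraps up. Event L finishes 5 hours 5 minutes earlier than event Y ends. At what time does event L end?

Event H starts at 1:40 PM − 374 min = 7:26 AM.
Event L starts at 7:26 AM − 40 min = 6:46 AM.
Event Y ends at 6:46 AM + 345 min = 12:31 PM.
Event L ends at 12:31 PM − 305 min = 7:26 AM.

7:26 AM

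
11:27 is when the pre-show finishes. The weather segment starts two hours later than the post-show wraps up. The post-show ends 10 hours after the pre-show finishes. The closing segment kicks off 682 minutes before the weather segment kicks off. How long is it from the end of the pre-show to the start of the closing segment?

38 minutes

The post-show ends at 11:27 + 600 min = 21:27.
The weather segment starts at 21:27 + 120 min = 23:27.
The closing segment starts at 23:27 − 682 min = 12:05.
From 11:27 to 12:05 is 38 minutes.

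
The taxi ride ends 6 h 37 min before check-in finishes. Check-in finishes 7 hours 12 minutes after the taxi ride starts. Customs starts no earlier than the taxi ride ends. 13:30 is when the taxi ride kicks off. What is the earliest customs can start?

Check-in ends at 13:30 + 432 min = 20:42.
The taxi ride ends at 20:42 − 397 min = 14:05.
Customs is bounded by the taxi ride, so the earliest it can start is 14:05.

14:05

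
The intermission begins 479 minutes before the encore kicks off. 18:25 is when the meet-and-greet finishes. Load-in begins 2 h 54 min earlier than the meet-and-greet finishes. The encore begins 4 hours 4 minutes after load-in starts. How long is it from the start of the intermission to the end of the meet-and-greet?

Load-in starts at 18:25 − 174 min = 15:31.
The encore starts at 15:31 + 244 min = 19:35.
The intermission starts at 19:35 − 479 min = 11:36.
From 11:36 to 18:25 is 6 h 49 min.

6 h 49 min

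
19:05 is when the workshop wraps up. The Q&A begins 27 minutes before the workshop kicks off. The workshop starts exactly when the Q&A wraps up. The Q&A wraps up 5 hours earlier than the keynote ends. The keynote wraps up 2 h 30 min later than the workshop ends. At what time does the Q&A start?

The keynote ends at 19:05 + 150 min = 21:35.
The Q&A ends at 21:35 − 300 min = 16:35.
So the workshop starts at 16:35.
The Q&A starts at 16:35 − 27 min = 16:08.

16:08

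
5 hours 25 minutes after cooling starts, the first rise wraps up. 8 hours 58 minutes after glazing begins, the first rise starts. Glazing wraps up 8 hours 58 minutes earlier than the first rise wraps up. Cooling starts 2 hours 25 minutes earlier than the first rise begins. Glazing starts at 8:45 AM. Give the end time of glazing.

11:45 AM

The first rise starts at 8:45 AM + 538 min = 5:43 PM.
Cooling starts at 5:43 PM − 145 min = 3:18 PM.
The first rise ends at 3:18 PM + 325 min = 8:43 PM.
Glazing ends at 8:43 PM − 538 min = 11:45 AM.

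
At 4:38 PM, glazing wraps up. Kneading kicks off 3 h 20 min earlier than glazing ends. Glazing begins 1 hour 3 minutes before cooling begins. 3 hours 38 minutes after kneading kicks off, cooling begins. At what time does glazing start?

3:53 PM

Kneading starts at 4:38 PM − 200 min = 1:18 PM.
Cooling starts at 1:18 PM + 218 min = 4:56 PM.
Glazing starts at 4:56 PM − 63 min = 3:53 PM.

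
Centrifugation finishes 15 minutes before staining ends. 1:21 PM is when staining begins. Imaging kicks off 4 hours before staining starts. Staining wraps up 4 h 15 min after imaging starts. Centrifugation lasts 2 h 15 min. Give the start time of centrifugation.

11:06 AM

Imaging starts at 1:21 PM − 240 min = 9:21 AM.
Staining ends at 9:21 AM + 255 min = 1:36 PM.
Centrifugation ends at 1:36 PM − 15 min = 1:21 PM.
Centrifugation starts at 1:21 PM − 135 min = 11:06 AM.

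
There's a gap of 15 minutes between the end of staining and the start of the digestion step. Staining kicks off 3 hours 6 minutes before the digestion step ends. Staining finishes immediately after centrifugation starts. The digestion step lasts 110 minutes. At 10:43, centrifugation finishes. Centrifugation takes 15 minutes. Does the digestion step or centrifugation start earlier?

Centrifugation starts at 10:43 − 15 min = 10:28.
So staining ends at 10:28.
The digestion step starts at 10:28 + 15 min = 10:43.
The digestion step starts at 10:43 and centrifugation starts at 10:28, so centrifugation is first.

centrifugation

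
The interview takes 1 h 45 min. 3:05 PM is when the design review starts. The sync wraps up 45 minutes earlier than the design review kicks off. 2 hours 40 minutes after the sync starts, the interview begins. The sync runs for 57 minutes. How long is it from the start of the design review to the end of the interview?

2 hours 43 minutes

The sync ends at 3:05 PM − 45 min = 2:20 PM.
The sync starts at 2:20 PM − 57 min = 1:23 PM.
The interview starts at 1:23 PM + 160 min = 4:03 PM.
The interview ends at 4:03 PM + 105 min = 5:48 PM.
From 3:05 PM to 5:48 PM is 2 hours 43 minutes.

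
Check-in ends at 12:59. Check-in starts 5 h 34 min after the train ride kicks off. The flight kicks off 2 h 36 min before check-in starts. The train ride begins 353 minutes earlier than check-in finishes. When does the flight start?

10:04

The train ride starts at 12:59 − 353 min = 07:06.
Check-in starts at 07:06 + 334 min = 12:40.
The flight starts at 12:40 − 156 min = 10:04.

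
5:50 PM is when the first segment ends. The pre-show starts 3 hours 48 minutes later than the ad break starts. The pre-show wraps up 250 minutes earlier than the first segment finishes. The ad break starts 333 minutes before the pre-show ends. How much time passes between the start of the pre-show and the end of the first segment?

The pre-show ends at 5:50 PM − 250 min = 1:40 PM.
The ad break starts at 1:40 PM − 333 min = 8:07 AM.
The pre-show starts at 8:07 AM + 228 min = 11:55 AM.
From 11:55 AM to 5:50 PM is 5 h 55 min.

5 h 55 min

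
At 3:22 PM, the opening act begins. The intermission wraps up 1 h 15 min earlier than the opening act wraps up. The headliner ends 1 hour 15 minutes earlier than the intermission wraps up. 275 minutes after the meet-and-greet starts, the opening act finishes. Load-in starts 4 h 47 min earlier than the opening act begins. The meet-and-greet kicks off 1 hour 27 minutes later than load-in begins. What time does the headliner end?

2:07 PM

Load-in starts at 3:22 PM − 287 min = 10:35 AM.
The meet-and-greet starts at 10:35 AM + 87 min = 12:02 PM.
The opening act ends at 12:02 PM + 275 min = 4:37 PM.
The intermission ends at 4:37 PM − 75 min = 3:22 PM.
The headliner ends at 3:22 PM − 75 min = 2:07 PM.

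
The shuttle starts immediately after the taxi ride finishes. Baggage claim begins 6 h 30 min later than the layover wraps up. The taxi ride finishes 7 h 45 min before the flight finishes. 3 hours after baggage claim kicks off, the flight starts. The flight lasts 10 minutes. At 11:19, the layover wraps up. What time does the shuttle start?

Baggage claim starts at 11:19 + 390 min = 17:49.
The flight starts at 17:49 + 180 min = 20:49.
The flight ends at 20:49 + 10 min = 20:59.
The taxi ride ends at 20:59 − 465 min = 13:14.
So the shuttle starts at 13:14.

13:14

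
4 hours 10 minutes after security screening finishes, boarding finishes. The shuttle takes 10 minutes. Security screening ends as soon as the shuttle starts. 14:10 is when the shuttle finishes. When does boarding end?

The shuttle starts at 14:10 − 10 min = 14:00.
So security screening ends at 14:00.
Boarding ends at 14:00 + 250 min = 18:10.

18:10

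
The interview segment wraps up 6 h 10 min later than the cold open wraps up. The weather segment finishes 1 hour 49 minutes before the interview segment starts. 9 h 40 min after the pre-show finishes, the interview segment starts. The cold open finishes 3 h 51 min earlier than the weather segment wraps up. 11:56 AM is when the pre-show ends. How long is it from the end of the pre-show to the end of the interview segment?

10 hours 10 minutes

The interview segment starts at 11:56 AM + 580 min = 9:36 PM.
The weather segment ends at 9:36 PM − 109 min = 7:47 PM.
The cold open ends at 7:47 PM − 231 min = 3:56 PM.
The interview segment ends at 3:56 PM + 370 min = 10:06 PM.
From 11:56 AM to 10:06 PM is 10 hours 10 minutes.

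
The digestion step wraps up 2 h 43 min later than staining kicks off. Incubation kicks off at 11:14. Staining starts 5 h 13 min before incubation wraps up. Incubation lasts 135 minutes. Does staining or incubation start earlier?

Incubation ends at 11:14 + 135 min = 13:29.
Staining starts at 13:29 − 313 min = 08:16.
Staining starts at 08:16 and incubation starts at 11:14, so staining is first.

staining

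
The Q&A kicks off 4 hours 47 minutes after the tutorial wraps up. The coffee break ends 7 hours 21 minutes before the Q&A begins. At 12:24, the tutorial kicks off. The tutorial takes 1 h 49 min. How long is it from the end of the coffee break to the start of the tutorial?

45 minutes

The tutorial ends at 12:24 + 109 min = 14:13.
The Q&A starts at 14:13 + 287 min = 19:00.
The coffee break ends at 19:00 − 441 min = 11:39.
From 11:39 to 12:24 is 45 minutes.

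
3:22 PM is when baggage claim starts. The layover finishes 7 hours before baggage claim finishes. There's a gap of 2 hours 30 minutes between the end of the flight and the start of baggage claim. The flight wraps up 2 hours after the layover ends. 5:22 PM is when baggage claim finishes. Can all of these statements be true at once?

The layover ends at 5:22 PM − 420 min = 10:22 AM.
The flight ends at 10:22 AM + 120 min = 12:22 PM.
Baggage claim starts at 12:22 PM + 150 min = 2:52 PM.
But baggage claim is also said to start at 3:22 PM — a 30-minute conflict.

No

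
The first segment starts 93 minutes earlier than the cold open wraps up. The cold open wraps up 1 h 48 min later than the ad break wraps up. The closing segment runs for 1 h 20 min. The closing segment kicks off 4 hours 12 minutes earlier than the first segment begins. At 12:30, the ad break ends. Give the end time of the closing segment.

09:53

The cold open ends at 12:30 + 108 min = 14:18.
The first segment starts at 14:18 − 93 min = 12:45.
The closing segment starts at 12:45 − 252 min = 08:33.
The closing segment ends at 08:33 + 80 min = 09:53.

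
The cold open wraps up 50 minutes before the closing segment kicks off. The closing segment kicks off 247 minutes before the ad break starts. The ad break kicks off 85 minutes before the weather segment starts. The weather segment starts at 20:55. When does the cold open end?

The ad break starts at 20:55 − 85 min = 19:30.
The closing segment starts at 19:30 − 247 min = 15:23.
The cold open ends at 15:23 − 50 min = 14:33.

14:33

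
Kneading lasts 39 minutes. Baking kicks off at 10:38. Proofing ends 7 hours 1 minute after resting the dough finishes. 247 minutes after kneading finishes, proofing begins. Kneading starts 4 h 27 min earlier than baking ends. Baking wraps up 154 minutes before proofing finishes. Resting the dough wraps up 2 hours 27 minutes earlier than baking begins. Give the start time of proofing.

12:57

Resting the dough ends at 10:38 − 147 min = 08:11.
Proofing ends at 08:11 + 421 min = 15:12.
Baking ends at 15:12 − 154 min = 12:38.
Kneading starts at 12:38 − 267 min = 08:11.
Kneading ends at 08:11 + 39 min = 08:50.
Proofing starts at 08:50 + 247 min = 12:57.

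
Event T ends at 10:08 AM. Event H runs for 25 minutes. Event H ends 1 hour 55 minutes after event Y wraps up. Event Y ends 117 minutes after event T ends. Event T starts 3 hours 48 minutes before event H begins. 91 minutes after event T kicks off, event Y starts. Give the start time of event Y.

11:18 AM

Event Y ends at 10:08 AM + 117 min = 12:05 PM.
Event H ends at 12:05 PM + 115 min = 2:00 PM.
Event H starts at 2:00 PM − 25 min = 1:35 PM.
Event T starts at 1:35 PM − 228 min = 9:47 AM.
Event Y starts at 9:47 AM + 91 min = 11:18 AM.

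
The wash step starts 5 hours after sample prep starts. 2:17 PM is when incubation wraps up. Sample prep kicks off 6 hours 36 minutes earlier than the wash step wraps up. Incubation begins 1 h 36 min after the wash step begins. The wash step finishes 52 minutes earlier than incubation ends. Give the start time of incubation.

1:25 PM

The wash step ends at 2:17 PM − 52 min = 1:25 PM.
Sample prep starts at 1:25 PM − 396 min = 6:49 AM.
The wash step starts at 6:49 AM + 300 min = 11:49 AM.
Incubation starts at 11:49 AM + 96 min = 1:25 PM.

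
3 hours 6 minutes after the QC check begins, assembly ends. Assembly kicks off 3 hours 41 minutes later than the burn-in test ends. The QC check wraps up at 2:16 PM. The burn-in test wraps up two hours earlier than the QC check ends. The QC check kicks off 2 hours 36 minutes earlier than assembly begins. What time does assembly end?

The burn-in test ends at 2:16 PM − 120 min = 12:16 PM.
Assembly starts at 12:16 PM + 221 min = 3:57 PM.
The QC check starts at 3:57 PM − 156 min = 1:21 PM.
Assembly ends at 1:21 PM + 186 min = 4:27 PM.

4:27 PM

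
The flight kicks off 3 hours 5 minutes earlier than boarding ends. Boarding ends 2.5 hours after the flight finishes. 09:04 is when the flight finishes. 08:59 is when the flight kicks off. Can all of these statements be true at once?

Boarding ends at 09:04 + 150 min = 11:34.
The flight starts at 11:34 − 185 min = 08:29.
But the flight is also said to start at 08:59 — a 30-minute conflict.

No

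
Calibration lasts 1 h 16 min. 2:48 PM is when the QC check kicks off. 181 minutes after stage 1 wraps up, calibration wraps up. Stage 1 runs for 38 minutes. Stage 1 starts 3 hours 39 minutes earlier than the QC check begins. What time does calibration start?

Stage 1 starts at 2:48 PM − 219 min = 11:09 AM.
Stage 1 ends at 11:09 AM + 38 min = 11:47 AM.
Calibration ends at 11:47 AM + 181 min = 2:48 PM.
Calibration starts at 2:48 PM − 76 min = 1:32 PM.

1:32 PM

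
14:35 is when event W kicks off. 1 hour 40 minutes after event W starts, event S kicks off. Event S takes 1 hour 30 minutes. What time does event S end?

Event S starts at 14:35 + 100 min = 16:15.
Event S ends at 16:15 + 90 min = 17:45.

17:45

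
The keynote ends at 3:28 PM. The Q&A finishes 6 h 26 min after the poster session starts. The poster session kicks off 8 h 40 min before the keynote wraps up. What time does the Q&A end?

1:14 PM

The poster session starts at 3:28 PM − 520 min = 6:48 AM.
The Q&A ends at 6:48 AM + 386 min = 1:14 PM.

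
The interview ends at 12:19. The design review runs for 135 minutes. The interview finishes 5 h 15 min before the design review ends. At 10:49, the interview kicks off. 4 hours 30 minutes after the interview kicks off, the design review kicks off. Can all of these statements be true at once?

The design review starts at 10:49 + 270 min = 15:19.
The design review ends at 15:19 + 135 min = 17:34.
The interview ends at 17:34 − 315 min = 12:19.
That matches the stated 12:19, so the schedule is consistent.

Yes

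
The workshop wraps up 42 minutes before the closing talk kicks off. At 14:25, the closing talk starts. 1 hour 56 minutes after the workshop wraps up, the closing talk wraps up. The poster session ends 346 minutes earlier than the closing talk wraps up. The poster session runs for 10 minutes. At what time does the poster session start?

The workshop ends at 14:25 − 42 min = 13:43.
The closing talk ends at 13:43 + 116 min = 15:39.
The poster session ends at 15:39 − 346 min = 09:53.
The poster session starts at 09:53 − 10 min = 09:43.

09:43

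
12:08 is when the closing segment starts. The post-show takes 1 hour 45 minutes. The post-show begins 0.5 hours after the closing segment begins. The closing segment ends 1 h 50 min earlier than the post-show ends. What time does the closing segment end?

12:33

The post-show starts at 12:08 + 30 min = 12:38.
The post-show ends at 12:38 + 105 min = 14:23.
The closing segment ends at 14:23 − 110 min = 12:33.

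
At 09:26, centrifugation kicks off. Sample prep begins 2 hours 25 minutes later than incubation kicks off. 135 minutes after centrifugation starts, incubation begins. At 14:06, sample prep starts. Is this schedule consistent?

Incubation starts at 09:26 + 135 min = 11:41.
Sample prep starts at 11:41 + 145 min = 14:06.
That matches the stated 14:06, so the schedule is consistent.

Yes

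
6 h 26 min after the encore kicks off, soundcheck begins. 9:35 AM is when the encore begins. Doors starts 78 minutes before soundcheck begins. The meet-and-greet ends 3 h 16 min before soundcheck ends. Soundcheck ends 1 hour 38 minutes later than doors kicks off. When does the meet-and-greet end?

Soundcheck starts at 9:35 AM + 386 min = 4:01 PM.
Doors starts at 4:01 PM − 78 min = 2:43 PM.
Soundcheck ends at 2:43 PM + 98 min = 4:21 PM.
The meet-and-greet ends at 4:21 PM − 196 min = 1:05 PM.

1:05 PM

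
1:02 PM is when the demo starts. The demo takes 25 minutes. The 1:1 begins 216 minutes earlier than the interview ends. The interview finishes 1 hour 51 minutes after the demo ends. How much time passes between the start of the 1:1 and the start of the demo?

The demo ends at 1:02 PM + 25 min = 1:27 PM.
The interview ends at 1:27 PM + 111 min = 3:18 PM.
The 1:1 starts at 3:18 PM − 216 min = 11:42 AM.
From 11:42 AM to 1:02 PM is 1 hour 20 minutes.

1 hour 20 minutes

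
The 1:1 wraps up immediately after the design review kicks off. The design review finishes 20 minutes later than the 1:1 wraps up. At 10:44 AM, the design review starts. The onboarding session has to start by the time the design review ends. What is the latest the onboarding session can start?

11:04 AM

The 1:1 ends at 10:44 AM.
The design review ends at 10:44 AM + 20 min = 11:04 AM.
The onboarding session is bounded by the design review, so the latest it can start is 11:04 AM.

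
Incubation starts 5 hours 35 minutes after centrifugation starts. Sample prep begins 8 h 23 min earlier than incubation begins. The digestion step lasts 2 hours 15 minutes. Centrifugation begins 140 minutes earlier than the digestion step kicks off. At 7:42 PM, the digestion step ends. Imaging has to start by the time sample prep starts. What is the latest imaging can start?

12:19 PM

The digestion step starts at 7:42 PM − 135 min = 5:27 PM.
Centrifugation starts at 5:27 PM − 140 min = 3:07 PM.
Incubation starts at 3:07 PM + 335 min = 8:42 PM.
Sample prep starts at 8:42 PM − 503 min = 12:19 PM.
Imaging is bounded by sample prep, so the latest it can start is 12:19 PM.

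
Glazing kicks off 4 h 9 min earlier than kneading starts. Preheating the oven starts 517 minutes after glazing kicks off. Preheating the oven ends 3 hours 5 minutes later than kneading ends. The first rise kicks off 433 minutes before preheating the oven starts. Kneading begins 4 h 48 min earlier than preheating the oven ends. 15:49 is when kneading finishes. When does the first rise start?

Preheating the oven ends at 15:49 + 185 min = 18:54.
Kneading starts at 18:54 − 288 min = 14:06.
Glazing starts at 14:06 − 249 min = 09:57.
Preheating the oven starts at 09:57 + 517 min = 18:34.
The first rise starts at 18:34 − 433 min = 11:21.

11:21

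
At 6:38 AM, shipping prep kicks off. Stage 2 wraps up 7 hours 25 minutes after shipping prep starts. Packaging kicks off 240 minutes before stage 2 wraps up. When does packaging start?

10:03 AM

Stage 2 ends at 6:38 AM + 445 min = 2:03 PM.
Packaging starts at 2:03 PM − 240 min = 10:03 AM.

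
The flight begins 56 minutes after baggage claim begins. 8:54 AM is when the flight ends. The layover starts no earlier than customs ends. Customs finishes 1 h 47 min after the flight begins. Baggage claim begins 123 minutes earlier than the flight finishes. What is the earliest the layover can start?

9:34 AM

Baggage claim starts at 8:54 AM − 123 min = 6:51 AM.
The flight starts at 6:51 AM + 56 min = 7:47 AM.
Customs ends at 7:47 AM + 107 min = 9:34 AM.
The layover is bounded by customs, so the earliest it can start is 9:34 AM.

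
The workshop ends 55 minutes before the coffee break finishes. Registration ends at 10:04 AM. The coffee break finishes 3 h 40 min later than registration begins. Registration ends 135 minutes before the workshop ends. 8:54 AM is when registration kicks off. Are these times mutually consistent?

The coffee break ends at 8:54 AM + 220 min = 12:34 PM.
The workshop ends at 12:34 PM − 55 min = 11:39 AM.
Registration ends at 11:39 AM − 135 min = 9:24 AM.
But registration is also said to end at 10:04 AM — a 40-minute conflict.

No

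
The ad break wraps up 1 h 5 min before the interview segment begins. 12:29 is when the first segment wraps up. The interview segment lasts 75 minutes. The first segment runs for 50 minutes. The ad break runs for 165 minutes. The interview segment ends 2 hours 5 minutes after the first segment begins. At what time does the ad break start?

08:39

The first segment starts at 12:29 − 50 min = 11:39.
The interview segment ends at 11:39 + 125 min = 13:44.
The interview segment starts at 13:44 − 75 min = 12:29.
The ad break ends at 12:29 − 65 min = 11:24.
The ad break starts at 11:24 − 165 min = 08:39.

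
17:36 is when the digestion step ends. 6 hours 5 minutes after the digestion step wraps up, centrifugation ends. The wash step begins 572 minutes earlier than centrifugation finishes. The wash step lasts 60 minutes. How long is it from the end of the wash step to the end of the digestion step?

2 hours 27 minutes

Centrifugation ends at 17:36 + 365 min = 23:41.
The wash step starts at 23:41 − 572 min = 14:09.
The wash step ends at 14:09 + 60 min = 15:09.
From 15:09 to 17:36 is 2 hours 27 minutes.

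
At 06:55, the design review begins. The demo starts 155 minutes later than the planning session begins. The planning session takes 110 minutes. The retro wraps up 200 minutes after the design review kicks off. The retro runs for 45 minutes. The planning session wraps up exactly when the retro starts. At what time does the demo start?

The retro ends at 06:55 + 200 min = 10:15.
The retro starts at 10:15 − 45 min = 09:30.
So the planning session ends at 09:30.
The planning session starts at 09:30 − 110 min = 07:40.
The demo starts at 07:40 + 155 min = 10:15.

10:15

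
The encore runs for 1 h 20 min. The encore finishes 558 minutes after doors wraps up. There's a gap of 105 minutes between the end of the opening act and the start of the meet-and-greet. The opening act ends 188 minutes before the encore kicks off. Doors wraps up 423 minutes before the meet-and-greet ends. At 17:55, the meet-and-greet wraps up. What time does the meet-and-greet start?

17:27

Doors ends at 17:55 − 423 min = 10:52.
The encore ends at 10:52 + 558 min = 20:10.
The encore starts at 20:10 − 80 min = 18:50.
The opening act ends at 18:50 − 188 min = 15:42.
The meet-and-greet starts at 15:42 + 105 min = 17:27.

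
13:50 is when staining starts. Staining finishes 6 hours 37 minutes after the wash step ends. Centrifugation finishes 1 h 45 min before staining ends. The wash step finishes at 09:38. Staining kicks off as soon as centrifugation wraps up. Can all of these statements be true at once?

Staining ends at 09:38 + 397 min = 16:15.
Centrifugation ends at 16:15 − 105 min = 14:30.
So staining starts at 14:30.
But staining is also said to start at 13:50 — a 40-minute conflict.

No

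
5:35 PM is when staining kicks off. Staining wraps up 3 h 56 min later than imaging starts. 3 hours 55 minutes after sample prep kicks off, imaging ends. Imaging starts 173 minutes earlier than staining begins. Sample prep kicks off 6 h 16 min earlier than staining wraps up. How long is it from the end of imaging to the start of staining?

Imaging starts at 5:35 PM − 173 min = 2:42 PM.
Staining ends at 2:42 PM + 236 min = 6:38 PM.
Sample prep starts at 6:38 PM − 376 min = 12:22 PM.
Imaging ends at 12:22 PM + 235 min = 4:17 PM.
From 4:17 PM to 5:35 PM is 1 h 18 min.

1 h 18 min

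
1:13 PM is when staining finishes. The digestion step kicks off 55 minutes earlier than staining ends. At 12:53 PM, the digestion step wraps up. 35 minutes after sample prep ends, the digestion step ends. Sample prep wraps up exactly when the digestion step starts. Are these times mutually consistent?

The digestion step starts at 1:13 PM − 55 min = 12:18 PM.
So sample prep ends at 12:18 PM.
The digestion step ends at 12:18 PM + 35 min = 12:53 PM.
That matches the stated 12:53 PM, so the schedule is consistent.

Yes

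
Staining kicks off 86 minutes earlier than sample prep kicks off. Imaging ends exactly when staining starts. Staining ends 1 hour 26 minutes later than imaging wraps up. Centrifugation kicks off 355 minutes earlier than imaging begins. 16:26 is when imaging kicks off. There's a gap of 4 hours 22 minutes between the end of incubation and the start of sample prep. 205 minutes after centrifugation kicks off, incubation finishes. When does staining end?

18:18

Centrifugation starts at 16:26 − 355 min = 10:31.
Incubation ends at 10:31 + 205 min = 13:56.
Sample prep starts at 13:56 + 262 min = 18:18.
Staining starts at 18:18 − 86 min = 16:52.
So imaging ends at 16:52.
Staining ends at 16:52 + 86 min = 18:18.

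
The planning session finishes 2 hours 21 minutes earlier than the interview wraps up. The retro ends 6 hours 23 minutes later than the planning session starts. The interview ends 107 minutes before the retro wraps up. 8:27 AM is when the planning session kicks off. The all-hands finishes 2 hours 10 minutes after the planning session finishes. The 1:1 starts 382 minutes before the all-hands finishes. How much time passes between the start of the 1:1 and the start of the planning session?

1 h 57 min

The retro ends at 8:27 AM + 383 min = 2:50 PM.
The interview ends at 2:50 PM − 107 min = 1:03 PM.
The planning session ends at 1:03 PM − 141 min = 10:42 AM.
The all-hands ends at 10:42 AM + 130 min = 12:52 PM.
The 1:1 starts at 12:52 PM − 382 min = 6:30 AM.
From 6:30 AM to 8:27 AM is 1 h 57 min.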